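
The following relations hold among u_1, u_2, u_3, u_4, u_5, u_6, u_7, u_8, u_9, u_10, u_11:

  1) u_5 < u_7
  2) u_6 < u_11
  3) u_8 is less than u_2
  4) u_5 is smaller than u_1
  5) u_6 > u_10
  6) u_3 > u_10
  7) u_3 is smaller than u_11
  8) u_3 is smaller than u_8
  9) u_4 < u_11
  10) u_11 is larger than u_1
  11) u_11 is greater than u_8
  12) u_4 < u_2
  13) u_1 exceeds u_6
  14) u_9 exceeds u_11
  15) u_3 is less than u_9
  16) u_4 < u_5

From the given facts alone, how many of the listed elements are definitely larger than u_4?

6

The elements the relations force above u_4 are u_5, u_1, u_7, u_11, u_2, u_9 — no chain reaches any other.
That is 6.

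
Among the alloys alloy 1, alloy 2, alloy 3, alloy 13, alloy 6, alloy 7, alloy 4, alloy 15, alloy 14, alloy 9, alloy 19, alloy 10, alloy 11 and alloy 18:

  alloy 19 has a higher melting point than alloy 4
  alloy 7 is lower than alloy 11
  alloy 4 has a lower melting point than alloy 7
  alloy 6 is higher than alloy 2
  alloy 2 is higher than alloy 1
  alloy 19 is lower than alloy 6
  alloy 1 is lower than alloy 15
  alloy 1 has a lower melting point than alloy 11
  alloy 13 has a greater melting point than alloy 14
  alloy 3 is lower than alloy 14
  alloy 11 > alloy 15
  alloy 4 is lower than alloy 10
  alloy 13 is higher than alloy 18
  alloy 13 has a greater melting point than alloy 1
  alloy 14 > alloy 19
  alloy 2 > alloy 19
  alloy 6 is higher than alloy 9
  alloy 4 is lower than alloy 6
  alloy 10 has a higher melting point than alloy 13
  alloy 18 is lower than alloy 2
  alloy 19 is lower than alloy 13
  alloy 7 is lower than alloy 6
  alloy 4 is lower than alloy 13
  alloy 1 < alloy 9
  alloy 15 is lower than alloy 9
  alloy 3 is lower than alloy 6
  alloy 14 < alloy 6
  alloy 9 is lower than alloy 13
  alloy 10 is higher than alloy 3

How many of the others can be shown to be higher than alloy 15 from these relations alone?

Directly above alloy 15: alloy 9, alloy 11.
One step further: alloy 13, alloy 6 (4 so far).
One step further: alloy 10 (5 so far).
No other element is forced above alloy 15 by the given relations, so the count is 5.

5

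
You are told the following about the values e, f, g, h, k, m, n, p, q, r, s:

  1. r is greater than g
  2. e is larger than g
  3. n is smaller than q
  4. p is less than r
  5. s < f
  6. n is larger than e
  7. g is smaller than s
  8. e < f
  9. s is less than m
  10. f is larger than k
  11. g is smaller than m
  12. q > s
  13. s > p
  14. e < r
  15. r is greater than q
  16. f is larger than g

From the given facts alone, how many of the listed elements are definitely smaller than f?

Directly below f: g, e, k, s.
One step further: p (5 so far).
No other element is forced below f by the given relations, so the count is 5.

5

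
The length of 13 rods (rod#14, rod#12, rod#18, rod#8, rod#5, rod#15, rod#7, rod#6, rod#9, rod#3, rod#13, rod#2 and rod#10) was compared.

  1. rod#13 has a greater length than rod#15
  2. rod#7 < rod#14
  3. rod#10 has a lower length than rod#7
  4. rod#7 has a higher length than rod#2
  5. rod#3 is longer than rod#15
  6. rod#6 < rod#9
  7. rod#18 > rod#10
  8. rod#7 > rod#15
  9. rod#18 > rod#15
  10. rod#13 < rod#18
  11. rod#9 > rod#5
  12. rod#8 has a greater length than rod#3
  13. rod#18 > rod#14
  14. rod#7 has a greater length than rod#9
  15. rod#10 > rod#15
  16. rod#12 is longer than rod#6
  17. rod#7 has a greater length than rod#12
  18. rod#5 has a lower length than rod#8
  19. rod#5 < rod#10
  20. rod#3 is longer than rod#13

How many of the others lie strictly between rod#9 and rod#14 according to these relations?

1

The relations place rod#9 below rod#14. An element lies strictly between them when it is forced above rod#9 and also forced below rod#14.
Above rod#9: {rod#7, rod#18}. Below rod#14: {rod#15, rod#5, rod#10, rod#6, rod#12, rod#2, rod#7}.
Intersection: {rod#7} — 1.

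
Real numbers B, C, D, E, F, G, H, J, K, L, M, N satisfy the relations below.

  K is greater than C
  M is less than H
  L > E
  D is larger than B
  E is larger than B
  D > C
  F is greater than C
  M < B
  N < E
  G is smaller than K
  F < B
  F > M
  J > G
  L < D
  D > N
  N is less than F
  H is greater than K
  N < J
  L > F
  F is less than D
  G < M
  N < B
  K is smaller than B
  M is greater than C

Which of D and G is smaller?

G < M < F < B < E < L < D, by transitivity through M, F, B, E, L.
So G < D; G is the smaller of the two.

G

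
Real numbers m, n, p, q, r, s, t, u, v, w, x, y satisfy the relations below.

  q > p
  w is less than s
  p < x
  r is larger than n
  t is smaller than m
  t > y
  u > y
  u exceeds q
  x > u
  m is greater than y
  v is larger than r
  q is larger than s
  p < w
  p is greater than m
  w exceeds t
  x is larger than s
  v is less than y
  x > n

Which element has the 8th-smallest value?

w

Piecing the relations together gives one ordering: n < r < v < y < t < m < p < w < s < q < u < x.
The 8th smallest is w.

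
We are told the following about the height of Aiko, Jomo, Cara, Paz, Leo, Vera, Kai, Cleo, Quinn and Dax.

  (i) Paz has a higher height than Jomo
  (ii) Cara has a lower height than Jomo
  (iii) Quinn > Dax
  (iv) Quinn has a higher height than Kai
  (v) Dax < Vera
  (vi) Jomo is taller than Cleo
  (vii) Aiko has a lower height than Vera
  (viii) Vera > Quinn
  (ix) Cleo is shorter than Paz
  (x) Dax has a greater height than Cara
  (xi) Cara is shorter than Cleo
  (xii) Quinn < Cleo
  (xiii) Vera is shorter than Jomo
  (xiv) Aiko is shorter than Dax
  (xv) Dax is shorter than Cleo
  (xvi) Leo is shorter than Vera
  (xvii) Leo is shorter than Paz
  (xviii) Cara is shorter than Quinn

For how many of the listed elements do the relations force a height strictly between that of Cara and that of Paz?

5

The relations place Cara below Paz. An element lies strictly between them when it is forced above Cara and also forced below Paz.
Above Cara: {Dax, Quinn, Cleo, Vera, Jomo}. Below Paz: {Kai, Leo, Aiko, Dax, Quinn, Cleo, Vera, Jomo}.
Intersection: {Dax, Quinn, Cleo, Vera, Jomo} — 5.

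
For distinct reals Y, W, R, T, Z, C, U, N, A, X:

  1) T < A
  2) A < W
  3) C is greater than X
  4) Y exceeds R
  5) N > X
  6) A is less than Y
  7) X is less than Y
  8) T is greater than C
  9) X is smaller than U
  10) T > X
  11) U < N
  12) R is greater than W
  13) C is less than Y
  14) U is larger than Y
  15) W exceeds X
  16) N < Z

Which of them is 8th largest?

Piecing the relations together gives one ordering: X < C < T < A < W < R < Y < U < N < Z.
Counting 8 from the largest end gives T.

T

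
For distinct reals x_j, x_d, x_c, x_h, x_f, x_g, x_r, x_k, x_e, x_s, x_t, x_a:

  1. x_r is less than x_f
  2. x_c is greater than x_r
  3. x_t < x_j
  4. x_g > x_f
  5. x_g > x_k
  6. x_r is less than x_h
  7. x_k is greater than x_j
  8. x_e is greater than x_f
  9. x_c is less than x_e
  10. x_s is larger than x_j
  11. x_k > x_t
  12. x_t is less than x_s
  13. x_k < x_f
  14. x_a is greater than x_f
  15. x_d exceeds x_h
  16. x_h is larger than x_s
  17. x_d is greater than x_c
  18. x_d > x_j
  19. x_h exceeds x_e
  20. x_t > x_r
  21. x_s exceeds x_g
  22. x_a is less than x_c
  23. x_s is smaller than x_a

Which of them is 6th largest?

x_s

Piecing the relations together gives one ordering: x_r < x_t < x_j < x_k < x_f < x_g < x_s < x_a < x_c < x_e < x_h < x_d.
Counting 6 from the largest end gives x_s.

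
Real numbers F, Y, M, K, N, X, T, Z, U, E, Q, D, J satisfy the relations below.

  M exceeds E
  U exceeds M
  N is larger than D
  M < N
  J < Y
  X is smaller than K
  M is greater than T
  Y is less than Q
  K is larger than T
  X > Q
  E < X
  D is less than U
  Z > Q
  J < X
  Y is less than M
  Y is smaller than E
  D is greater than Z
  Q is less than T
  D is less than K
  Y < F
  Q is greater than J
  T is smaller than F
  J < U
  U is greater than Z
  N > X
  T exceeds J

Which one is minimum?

Chaining upward from J: directly above it, Y, Q, T, X, U; then E, Z, K, M, F, N; then D.
That covers every other element, and nothing is given below J, so J is the minimum.

J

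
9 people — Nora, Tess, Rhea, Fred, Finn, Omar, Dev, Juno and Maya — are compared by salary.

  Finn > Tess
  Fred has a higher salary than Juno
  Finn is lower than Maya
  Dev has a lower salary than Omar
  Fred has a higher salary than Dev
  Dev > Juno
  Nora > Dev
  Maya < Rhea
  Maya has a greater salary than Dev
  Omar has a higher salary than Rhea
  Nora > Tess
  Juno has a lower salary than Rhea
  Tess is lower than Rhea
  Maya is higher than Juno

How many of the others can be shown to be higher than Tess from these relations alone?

5

Directly above Tess: Finn, Nora, Rhea.
One step further: Maya, Omar (5 so far).
Nothing else is reachable above Tess; 5 in all.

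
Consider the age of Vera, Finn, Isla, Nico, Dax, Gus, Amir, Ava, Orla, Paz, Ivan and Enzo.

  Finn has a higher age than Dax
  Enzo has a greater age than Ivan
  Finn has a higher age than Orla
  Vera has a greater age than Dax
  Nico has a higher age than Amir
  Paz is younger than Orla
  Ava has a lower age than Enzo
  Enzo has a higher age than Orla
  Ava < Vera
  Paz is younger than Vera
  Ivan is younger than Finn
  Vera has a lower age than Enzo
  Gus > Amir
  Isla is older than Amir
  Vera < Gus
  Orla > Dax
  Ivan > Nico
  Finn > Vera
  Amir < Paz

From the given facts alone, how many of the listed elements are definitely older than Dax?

Directly above Dax: Orla, Vera, Finn.
One step further: Enzo, Gus (5 so far).
Nothing else is reachable above Dax; 5 in all.

5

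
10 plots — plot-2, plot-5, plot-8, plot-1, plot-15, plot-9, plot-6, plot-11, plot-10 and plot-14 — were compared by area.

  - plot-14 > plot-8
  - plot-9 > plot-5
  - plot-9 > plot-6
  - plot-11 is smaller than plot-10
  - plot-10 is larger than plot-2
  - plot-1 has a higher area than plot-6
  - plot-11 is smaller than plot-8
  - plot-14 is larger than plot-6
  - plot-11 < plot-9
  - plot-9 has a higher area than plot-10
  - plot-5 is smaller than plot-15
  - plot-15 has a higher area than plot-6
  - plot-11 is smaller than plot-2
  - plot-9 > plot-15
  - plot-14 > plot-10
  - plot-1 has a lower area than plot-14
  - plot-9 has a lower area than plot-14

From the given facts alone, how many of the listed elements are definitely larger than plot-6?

The elements the relations force above plot-6 are plot-15, plot-1, plot-9, plot-14 — no chain reaches any other.
That is 4.

4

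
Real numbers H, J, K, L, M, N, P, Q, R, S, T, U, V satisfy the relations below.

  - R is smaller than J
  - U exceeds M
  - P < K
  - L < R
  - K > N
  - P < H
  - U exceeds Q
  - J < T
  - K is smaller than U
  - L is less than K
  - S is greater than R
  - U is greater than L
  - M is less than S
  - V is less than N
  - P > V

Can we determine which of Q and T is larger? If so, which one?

undetermined

Following every chain through Q: above Q we get U.
T is not reached, and no chain runs the other way from T to Q.
So the given relations leave the order of Q and T undetermined.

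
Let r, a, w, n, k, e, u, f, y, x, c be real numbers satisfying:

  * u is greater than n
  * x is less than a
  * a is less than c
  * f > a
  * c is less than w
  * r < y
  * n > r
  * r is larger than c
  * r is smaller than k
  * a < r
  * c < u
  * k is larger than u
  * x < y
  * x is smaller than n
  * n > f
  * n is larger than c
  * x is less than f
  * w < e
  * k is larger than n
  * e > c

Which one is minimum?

x

a is not least since x < a; f is not least since x < f; c is not least since a < c; r is not least since c < r; n is not least since x < n; w is not least since c < w; y is not least since x < y; e is not least since w < e; u is not least since c < u; k is not least since n < k.
Only x has nothing below it, so x is the minimum.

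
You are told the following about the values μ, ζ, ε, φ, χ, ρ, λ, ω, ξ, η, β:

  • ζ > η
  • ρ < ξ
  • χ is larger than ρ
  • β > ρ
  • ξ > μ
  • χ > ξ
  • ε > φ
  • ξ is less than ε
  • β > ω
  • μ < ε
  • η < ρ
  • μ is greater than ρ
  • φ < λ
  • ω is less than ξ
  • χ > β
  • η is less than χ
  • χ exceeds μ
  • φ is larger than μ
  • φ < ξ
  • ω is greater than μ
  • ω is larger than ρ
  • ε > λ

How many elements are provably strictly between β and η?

Chaining upward from η reaches: ρ, μ, φ, ω, ξ, χ, λ, ζ, ε.
Chaining downward from β reaches: ρ, μ, ω.
Strictly between η and β are those in both lists: ρ, μ, ω — 3 elements.

3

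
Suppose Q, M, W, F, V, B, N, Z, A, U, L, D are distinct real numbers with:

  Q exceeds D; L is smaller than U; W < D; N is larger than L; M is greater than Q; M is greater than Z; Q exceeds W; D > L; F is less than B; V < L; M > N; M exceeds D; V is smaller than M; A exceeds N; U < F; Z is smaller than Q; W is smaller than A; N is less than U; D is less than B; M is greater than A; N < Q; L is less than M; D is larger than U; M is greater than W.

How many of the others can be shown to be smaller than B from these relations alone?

Directly below B: F, D.
One step further: W, L, U (5 so far).
One step further: V, N (7 so far).
Nothing else is reachable below B; 7 in all.

7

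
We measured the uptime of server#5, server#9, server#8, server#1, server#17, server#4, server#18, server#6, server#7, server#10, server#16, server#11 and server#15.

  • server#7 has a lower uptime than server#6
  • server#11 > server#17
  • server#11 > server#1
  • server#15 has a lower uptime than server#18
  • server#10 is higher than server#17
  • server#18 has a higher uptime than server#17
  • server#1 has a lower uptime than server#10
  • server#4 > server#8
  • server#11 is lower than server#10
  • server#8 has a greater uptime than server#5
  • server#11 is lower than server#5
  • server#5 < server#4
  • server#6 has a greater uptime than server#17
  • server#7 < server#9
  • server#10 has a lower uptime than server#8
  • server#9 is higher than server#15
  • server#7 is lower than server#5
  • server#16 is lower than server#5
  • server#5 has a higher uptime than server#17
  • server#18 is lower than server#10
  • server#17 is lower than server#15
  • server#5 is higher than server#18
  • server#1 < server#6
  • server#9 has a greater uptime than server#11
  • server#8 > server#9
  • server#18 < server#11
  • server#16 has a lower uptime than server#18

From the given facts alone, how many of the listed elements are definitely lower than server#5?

7

Directly below server#5: server#17, server#7, server#16, server#18, server#11.
One step further: server#15, server#1 (7 so far).
No other element is forced below server#5 by the given relations, so the count is 7.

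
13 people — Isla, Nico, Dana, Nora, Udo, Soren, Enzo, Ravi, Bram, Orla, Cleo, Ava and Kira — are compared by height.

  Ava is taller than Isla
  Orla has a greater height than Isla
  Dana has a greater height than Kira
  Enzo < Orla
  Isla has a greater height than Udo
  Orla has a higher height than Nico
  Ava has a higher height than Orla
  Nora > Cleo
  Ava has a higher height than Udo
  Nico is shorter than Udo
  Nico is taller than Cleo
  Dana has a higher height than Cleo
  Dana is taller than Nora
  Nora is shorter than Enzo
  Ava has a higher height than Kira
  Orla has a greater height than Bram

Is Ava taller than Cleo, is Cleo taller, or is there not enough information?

Ava

The relevant relations are Cleo < Nico; Nico < Udo; Udo < Isla; Isla < Orla; Orla < Ava.
Together: Cleo < Nico < Udo < Isla < Orla < Ava.
So Ava is taller.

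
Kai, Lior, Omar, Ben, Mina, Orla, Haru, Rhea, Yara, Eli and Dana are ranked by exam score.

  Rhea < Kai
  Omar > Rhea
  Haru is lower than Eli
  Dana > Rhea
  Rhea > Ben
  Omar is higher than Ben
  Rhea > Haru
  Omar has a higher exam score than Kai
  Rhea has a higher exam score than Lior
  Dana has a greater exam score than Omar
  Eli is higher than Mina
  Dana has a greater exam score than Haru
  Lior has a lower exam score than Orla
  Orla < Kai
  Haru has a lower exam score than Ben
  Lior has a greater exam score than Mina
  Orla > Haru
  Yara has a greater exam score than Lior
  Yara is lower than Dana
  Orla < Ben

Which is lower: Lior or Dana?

Lior

Chaining the given relations: Lior < Orla < Ben < Rhea < Omar < Dana.
So Lior < Dana; Lior is the lower of the two.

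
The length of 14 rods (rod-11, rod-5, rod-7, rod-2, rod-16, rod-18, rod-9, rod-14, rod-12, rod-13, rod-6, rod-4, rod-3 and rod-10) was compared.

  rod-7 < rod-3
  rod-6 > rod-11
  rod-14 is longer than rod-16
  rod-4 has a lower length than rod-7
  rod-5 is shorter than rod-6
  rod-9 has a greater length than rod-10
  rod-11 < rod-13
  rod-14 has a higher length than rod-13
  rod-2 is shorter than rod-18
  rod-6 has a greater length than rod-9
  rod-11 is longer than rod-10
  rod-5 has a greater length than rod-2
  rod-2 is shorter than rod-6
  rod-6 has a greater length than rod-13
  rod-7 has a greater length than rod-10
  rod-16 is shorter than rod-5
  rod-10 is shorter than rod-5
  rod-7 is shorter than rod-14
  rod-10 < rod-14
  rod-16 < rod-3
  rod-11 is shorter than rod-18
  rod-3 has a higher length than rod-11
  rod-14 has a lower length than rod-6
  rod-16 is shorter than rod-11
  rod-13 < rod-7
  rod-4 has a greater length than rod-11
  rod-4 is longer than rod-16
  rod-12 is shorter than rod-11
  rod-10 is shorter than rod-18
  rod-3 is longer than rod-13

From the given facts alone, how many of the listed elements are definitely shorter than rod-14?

7

From rod-14 the given relations immediately reach rod-10, rod-16, rod-13, rod-7.
From those, rod-11, rod-4 — 6 in total.
From those, rod-12 — 7 in total.
No other element is forced below rod-14 by the given relations, so the count is 7.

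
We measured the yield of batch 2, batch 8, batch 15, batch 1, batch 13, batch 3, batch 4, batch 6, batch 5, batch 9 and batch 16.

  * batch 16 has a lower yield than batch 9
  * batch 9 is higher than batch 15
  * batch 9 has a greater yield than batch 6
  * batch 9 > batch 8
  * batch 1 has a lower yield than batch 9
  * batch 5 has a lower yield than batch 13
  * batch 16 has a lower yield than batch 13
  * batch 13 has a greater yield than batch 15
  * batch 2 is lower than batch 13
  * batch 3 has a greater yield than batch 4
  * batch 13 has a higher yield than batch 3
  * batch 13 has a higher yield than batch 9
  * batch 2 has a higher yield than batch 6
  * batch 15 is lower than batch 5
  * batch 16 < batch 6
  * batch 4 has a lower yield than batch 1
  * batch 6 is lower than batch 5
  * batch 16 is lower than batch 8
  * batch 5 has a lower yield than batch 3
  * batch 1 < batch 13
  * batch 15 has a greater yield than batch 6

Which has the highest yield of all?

batch 13

Chaining downward from batch 13: directly below it, batch 16, batch 15, batch 2, batch 1, batch 5, batch 3, batch 9; then batch 6, batch 4, batch 8.
That covers every other element, and nothing is given above batch 13, so batch 13 is the highest yield.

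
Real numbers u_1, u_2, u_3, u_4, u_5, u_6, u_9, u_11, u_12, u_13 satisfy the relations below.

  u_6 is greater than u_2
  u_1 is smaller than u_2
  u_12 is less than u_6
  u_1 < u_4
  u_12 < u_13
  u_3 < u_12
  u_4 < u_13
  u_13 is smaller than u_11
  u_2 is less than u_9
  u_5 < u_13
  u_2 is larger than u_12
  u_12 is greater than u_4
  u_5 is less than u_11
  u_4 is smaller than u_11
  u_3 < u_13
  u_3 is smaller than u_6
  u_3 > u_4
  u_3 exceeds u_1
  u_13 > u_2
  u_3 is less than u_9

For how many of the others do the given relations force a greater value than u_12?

5

Directly above u_12: u_2, u_6, u_13.
One step further: u_9, u_11 (5 so far).
No other element is forced above u_12 by the given relations, so the count is 5.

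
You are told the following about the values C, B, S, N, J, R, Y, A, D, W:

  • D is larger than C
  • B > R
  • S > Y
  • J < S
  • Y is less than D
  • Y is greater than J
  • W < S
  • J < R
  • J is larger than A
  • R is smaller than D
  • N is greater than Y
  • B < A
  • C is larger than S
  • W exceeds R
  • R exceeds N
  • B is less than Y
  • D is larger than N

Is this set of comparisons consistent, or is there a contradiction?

inconsistent

We have R < B stated directly, yet also B < A < J < Y < N < R by chaining the others — so B < R. Contradiction.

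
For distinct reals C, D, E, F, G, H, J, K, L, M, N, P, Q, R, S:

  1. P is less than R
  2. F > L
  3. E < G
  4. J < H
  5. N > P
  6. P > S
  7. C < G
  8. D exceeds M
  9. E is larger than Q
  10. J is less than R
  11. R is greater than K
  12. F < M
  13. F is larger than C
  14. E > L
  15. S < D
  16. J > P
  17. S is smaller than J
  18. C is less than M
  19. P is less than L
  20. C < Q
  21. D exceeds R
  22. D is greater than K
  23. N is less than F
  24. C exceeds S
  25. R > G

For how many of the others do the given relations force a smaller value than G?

6

From G the given relations immediately reach C, E.
From those, S, Q, L — 5 in total.
From those, P — 6 in total.
Nothing else is reachable below G; 6 in all.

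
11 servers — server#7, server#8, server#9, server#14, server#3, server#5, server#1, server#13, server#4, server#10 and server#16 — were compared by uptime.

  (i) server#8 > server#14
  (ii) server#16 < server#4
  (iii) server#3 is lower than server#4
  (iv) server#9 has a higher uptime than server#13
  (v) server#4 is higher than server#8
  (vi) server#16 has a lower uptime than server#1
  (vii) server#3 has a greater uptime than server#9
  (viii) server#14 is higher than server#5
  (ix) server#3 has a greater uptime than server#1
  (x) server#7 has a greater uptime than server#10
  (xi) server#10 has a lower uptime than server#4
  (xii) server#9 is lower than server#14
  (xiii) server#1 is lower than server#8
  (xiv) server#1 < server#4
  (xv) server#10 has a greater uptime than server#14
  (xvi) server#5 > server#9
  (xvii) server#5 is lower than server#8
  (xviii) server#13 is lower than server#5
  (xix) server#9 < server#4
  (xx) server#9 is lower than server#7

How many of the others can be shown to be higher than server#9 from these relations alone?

The elements the relations force above server#9 are server#5, server#14, server#10, server#8, server#7, server#3, server#4 — no chain reaches any other.
That is 7.

7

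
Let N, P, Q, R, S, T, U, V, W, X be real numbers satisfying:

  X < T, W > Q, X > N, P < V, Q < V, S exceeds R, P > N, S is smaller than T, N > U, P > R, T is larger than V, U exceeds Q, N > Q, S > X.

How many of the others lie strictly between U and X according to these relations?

1

Chaining upward from U reaches: N, P, V, S, T.
Chaining downward from X reaches: Q, N.
Strictly between U and X are those in both lists: N — 1 element.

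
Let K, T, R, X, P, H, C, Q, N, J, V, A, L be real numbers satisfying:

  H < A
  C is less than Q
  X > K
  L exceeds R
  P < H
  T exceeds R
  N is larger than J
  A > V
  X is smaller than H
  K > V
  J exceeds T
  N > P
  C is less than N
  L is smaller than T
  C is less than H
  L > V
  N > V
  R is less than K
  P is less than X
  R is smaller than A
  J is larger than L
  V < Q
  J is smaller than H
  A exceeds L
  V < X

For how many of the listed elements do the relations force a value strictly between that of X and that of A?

The relations place X below A. An element lies strictly between them when it is forced above X and also forced below A.
Above X: {H}. Below A: {P, R, V, K, L, T, J, C, H}.
Intersection: {H} — 1.

1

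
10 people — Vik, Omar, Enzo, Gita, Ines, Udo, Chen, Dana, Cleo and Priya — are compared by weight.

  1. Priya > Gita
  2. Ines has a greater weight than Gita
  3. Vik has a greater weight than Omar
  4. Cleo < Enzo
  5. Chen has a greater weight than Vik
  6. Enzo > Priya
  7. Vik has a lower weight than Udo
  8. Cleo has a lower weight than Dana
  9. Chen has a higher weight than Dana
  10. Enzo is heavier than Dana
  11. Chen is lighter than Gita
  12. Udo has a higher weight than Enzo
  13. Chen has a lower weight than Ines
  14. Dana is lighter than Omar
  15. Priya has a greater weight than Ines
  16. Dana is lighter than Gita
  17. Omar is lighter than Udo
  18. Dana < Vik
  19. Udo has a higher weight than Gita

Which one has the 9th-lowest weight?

Enzo

Piecing the relations together gives one ordering: Cleo < Dana < Omar < Vik < Chen < Gita < Ines < Priya < Enzo < Udo.
Counting 9 from the smallest end gives Enzo.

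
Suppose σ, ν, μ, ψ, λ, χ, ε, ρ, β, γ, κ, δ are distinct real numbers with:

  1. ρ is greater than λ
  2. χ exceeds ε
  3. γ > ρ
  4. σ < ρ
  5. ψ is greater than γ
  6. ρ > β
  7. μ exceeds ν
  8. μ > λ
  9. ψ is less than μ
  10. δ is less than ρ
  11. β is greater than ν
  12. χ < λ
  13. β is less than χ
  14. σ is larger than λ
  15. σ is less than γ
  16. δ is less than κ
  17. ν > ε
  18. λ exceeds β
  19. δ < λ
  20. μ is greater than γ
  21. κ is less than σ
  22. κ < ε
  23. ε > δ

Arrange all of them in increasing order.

The consecutive links are each given: δ < κ; κ < ε; ε < ν; ν < β; β < χ; χ < λ; λ < σ; σ < ρ; ρ < γ; γ < ψ; ψ < μ.

δ < κ < ε < ν < β < χ < λ < σ < ρ < γ < ψ < μ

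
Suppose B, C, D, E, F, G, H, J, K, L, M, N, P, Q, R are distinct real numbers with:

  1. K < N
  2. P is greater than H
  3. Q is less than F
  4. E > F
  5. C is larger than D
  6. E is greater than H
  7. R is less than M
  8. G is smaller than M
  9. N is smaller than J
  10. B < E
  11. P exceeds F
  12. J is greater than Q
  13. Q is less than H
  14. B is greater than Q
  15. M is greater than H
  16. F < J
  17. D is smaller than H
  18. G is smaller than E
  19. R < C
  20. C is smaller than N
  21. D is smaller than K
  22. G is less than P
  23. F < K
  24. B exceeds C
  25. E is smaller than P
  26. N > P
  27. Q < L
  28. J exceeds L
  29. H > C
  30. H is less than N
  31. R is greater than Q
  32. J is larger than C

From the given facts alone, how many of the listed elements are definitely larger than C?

From C the given relations immediately reach B, H, N, J.
From those, E, P, M — 7 in total.
Nothing else is reachable above C; 7 in all.

7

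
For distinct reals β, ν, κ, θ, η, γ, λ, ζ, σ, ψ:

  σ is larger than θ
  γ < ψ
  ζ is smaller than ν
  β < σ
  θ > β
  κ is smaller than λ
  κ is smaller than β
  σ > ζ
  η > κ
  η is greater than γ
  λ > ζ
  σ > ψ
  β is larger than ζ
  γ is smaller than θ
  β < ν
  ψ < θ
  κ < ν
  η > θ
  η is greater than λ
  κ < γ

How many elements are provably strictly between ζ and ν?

Chaining upward from ζ reaches: β, λ, θ, σ, η.
Chaining downward from ν reaches: κ, β.
Strictly between ζ and ν are those in both lists: β — 1 element.

1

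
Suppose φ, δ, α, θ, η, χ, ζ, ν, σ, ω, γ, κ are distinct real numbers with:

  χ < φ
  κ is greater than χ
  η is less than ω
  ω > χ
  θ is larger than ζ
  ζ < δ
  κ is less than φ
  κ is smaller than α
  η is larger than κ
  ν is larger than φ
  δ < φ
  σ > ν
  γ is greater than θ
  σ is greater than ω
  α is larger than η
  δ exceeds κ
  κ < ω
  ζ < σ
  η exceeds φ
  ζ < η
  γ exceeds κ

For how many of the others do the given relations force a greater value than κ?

8

The elements the relations force above κ are δ, φ, ν, η, α, ω, σ, γ — no chain reaches any other.
That is 8.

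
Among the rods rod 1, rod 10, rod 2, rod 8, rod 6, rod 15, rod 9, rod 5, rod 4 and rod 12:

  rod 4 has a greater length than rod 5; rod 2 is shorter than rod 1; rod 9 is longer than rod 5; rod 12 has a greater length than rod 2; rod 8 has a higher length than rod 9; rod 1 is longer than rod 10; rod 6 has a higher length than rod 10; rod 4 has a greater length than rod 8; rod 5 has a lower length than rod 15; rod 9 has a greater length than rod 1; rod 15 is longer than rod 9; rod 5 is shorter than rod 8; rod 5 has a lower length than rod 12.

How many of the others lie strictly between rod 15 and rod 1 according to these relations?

Chaining upward from rod 1 reaches: rod 9, rod 8, rod 4.
Chaining downward from rod 15 reaches: rod 10, rod 2, rod 5, rod 9.
Strictly between rod 1 and rod 15 are those in both lists: rod 9 — 1 element.

1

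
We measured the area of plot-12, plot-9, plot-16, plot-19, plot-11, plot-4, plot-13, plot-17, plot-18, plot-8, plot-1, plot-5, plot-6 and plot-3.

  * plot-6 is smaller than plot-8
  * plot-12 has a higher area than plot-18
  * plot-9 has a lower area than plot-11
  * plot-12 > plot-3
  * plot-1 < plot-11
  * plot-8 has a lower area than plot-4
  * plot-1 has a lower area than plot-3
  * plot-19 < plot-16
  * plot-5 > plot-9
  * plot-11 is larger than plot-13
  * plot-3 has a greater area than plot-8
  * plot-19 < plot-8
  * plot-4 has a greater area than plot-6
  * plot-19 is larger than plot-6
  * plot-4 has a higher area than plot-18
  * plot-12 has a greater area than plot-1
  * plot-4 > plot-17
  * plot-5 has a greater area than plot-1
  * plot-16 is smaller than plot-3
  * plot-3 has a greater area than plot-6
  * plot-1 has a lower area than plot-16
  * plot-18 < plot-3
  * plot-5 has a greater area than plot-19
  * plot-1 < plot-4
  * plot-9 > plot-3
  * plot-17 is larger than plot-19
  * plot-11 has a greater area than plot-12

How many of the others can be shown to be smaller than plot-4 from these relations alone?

The elements the relations force below plot-4 are plot-18, plot-1, plot-6, plot-19, plot-17, plot-8 — no chain reaches any other.
That is 6.

6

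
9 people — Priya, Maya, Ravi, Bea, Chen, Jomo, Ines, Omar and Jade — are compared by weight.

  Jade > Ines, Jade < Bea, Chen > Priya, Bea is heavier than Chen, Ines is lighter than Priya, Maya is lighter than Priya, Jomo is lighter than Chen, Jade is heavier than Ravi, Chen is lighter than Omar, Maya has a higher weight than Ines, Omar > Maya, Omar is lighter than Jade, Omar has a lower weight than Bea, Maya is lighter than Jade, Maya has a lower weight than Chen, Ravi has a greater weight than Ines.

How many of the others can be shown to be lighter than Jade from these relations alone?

From Jade the given relations immediately reach Ines, Maya, Ravi, Omar.
From those, Chen — 5 in total.
From those, Priya, Jomo — 7 in total.
Nothing else is reachable below Jade; 7 in all.

7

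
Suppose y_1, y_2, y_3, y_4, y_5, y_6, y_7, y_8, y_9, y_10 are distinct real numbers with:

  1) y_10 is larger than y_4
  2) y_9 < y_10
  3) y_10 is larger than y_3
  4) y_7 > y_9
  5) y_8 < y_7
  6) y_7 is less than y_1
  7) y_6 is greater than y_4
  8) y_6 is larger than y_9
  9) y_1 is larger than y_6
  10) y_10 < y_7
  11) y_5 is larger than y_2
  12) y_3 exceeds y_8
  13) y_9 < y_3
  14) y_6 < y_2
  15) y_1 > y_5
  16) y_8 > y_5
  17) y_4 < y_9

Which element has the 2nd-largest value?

y_7

Piecing the relations together gives one ordering: y_4 < y_9 < y_6 < y_2 < y_5 < y_8 < y_3 < y_10 < y_7 < y_1.
Counting 2 from the largest end gives y_7.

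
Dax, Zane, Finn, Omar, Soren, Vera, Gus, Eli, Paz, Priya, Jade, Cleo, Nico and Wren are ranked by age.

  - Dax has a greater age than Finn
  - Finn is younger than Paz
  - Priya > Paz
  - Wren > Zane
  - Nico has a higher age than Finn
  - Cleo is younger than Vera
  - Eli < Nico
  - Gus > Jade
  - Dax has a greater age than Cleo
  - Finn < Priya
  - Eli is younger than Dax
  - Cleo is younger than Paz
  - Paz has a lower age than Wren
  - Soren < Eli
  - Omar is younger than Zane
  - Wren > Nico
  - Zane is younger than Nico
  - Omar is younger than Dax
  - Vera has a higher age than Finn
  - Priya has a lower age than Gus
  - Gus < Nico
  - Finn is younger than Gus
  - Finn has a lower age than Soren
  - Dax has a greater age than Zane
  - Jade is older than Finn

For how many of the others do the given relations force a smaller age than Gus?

Directly below Gus: Finn, Jade, Priya.
One step further: Paz (4 so far).
One step further: Cleo (5 so far).
No other element is forced below Gus by the given relations, so the count is 5.

5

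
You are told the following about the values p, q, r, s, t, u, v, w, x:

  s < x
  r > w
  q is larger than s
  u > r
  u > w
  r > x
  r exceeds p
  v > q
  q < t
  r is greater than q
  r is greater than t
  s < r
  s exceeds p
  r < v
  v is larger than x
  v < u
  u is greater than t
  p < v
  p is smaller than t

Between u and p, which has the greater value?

u

p < s and s < q give p < q.
With q < t: p < s < q < t.
Then t < r extends the chain to r.
With r < v: p < s < q < t < r < v.
Then v < u extends the chain to u.
So p < u; u is the larger of the two.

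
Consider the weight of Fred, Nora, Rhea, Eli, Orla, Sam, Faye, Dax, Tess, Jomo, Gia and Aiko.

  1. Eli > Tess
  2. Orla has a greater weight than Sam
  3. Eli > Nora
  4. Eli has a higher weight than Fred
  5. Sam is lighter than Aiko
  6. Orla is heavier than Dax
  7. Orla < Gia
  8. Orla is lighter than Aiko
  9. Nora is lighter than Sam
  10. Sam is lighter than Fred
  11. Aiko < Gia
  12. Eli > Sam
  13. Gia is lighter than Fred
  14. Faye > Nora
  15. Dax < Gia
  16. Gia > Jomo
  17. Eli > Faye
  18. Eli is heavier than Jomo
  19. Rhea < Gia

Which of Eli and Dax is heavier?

Eli

Dax < Orla and Orla < Aiko give Dax < Aiko.
With Aiko < Gia: Dax < Orla < Aiko < Gia.
Then Gia < Fred extends the chain to Fred.
With Fred < Eli: Dax < Orla < Aiko < Gia < Fred < Eli.
So Dax < Eli; Eli is the heavier of the two.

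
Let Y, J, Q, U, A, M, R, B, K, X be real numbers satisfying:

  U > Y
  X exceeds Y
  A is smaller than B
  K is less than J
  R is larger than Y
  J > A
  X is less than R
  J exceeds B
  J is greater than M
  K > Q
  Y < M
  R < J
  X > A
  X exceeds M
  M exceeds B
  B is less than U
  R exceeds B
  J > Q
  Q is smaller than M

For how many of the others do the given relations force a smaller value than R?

6

From R the given relations immediately reach Y, B, X.
From those, A, M — 5 in total.
From those, Q — 6 in total.
No other element is forced below R by the given relations, so the count is 6.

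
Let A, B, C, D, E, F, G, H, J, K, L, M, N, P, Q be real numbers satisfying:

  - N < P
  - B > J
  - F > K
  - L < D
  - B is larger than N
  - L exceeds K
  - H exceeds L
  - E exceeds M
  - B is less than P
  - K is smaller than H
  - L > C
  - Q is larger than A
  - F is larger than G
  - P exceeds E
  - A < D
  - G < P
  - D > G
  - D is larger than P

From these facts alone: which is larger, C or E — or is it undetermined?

Following every chain through C: above C we get L, H, D.
E is not reached, and no chain runs the other way from E to C.
So the given relations leave the order of C and E undetermined.

undetermined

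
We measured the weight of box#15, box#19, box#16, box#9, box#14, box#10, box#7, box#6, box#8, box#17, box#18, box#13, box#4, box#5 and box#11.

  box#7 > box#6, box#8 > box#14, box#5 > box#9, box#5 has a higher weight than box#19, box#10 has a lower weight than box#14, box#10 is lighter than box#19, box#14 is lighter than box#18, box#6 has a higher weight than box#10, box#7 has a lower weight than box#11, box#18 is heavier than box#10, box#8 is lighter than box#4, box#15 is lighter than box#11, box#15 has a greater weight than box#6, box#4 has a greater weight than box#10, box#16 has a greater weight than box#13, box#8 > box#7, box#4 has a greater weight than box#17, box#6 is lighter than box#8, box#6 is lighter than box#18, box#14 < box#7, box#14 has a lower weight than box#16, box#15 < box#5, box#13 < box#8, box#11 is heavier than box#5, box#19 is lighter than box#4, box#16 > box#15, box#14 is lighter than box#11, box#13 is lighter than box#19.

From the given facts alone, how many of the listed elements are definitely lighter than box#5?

The elements the relations force below box#5 are box#10, box#13, box#6, box#19, box#15, box#9 — no chain reaches any other.
That is 6.

6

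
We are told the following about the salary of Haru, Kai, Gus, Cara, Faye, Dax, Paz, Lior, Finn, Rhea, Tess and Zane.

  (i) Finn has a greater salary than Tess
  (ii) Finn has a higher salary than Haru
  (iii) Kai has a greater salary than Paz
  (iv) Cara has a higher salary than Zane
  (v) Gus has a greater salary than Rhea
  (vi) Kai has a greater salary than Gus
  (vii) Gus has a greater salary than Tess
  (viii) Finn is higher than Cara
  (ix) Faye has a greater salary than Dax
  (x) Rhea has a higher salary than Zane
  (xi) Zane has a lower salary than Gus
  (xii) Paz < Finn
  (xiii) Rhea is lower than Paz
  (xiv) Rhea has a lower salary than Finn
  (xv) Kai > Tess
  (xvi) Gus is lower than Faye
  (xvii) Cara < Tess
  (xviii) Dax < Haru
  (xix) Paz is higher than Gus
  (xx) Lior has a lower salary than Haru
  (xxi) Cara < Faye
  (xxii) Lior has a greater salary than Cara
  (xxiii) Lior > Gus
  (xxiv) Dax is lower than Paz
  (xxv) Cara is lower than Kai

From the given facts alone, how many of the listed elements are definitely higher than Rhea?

Directly above Rhea: Gus, Paz, Finn.
One step further: Faye, Lior, Kai (6 so far).
One step further: Haru (7 so far).
No other element is forced above Rhea by the given relations, so the count is 7.

7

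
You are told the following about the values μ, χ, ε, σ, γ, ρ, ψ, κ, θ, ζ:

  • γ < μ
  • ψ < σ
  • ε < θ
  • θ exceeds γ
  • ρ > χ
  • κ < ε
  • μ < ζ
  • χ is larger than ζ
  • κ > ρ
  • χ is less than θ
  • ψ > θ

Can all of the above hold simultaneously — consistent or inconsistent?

Every relation is compatible with γ < μ < ζ < χ < ρ < κ < ε < θ < ψ < σ; the set is consistent.

consistent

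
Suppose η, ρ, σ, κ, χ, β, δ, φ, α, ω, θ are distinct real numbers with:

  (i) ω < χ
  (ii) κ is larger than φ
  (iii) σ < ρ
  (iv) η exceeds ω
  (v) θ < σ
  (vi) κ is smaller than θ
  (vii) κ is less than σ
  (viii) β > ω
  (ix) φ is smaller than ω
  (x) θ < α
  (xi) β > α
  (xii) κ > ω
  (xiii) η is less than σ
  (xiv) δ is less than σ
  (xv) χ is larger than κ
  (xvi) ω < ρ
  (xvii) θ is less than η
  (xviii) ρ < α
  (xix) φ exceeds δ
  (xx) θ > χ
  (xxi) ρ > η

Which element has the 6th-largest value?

θ

Piecing the relations together gives one ordering: δ < φ < ω < κ < χ < θ < η < σ < ρ < α < β.
Counting 6 from the largest end gives θ.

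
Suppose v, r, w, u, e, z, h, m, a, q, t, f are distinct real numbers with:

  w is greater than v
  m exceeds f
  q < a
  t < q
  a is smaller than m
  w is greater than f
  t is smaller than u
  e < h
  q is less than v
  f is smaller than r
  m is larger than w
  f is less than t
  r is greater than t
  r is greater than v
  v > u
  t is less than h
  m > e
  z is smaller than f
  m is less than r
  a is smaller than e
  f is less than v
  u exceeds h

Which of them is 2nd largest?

m

The consecutive relations fix a unique order: z < f < t < q < a < e < h < u < v < w < m < r.
The 2nd largest is m.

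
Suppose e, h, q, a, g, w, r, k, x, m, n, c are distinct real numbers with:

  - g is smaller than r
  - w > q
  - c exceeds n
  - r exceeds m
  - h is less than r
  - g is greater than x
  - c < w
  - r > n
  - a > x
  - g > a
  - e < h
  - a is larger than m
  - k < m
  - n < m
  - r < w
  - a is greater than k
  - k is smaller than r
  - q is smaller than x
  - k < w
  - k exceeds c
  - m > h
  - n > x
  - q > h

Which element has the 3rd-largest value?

g

Chaining the given pairs: e < h < q < x < n < c < k < m < a < g < r < w.
The 3rd largest is g.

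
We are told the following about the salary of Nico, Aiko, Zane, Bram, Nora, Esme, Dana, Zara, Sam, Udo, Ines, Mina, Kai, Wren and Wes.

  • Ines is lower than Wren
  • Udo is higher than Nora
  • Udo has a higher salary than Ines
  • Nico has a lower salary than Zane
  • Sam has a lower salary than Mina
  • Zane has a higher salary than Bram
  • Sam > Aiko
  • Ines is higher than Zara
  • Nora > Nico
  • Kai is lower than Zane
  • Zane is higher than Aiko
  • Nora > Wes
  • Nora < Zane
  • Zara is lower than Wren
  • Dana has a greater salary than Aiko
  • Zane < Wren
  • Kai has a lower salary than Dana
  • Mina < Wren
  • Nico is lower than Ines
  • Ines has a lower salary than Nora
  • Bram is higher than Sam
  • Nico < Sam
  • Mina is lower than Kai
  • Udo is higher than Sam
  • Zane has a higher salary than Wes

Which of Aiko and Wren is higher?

Link the given pairs in sequence: Aiko < Sam; Sam < Mina; Mina < Kai; Kai < Zane; Zane < Wren.
Chaining these gives Aiko < Sam < Mina < Kai < Zane < Wren.
So Aiko < Wren; Wren is the higher of the two.

Wren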